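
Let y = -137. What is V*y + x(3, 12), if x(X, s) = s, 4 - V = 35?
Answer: 4259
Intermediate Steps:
V = -31 (V = 4 - 1*35 = 4 - 35 = -31)
V*y + x(3, 12) = -31*(-137) + 12 = 4247 + 12 = 4259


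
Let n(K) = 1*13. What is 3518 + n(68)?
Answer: 3531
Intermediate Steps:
n(K) = 13
3518 + n(68) = 3518 + 13 = 3531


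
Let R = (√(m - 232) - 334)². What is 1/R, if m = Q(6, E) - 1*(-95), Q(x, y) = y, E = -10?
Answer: I/(4676*√3 + 111409*I) ≈ 8.9287e-6 + 6.4909e-7*I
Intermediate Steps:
m = 85 (m = -10 - 1*(-95) = -10 + 95 = 85)
R = (-334 + 7*I*√3)² (R = (√(85 - 232) - 334)² = (√(-147) - 334)² = (7*I*√3 - 334)² = (-334 + 7*I*√3)² ≈ 1.1141e+5 - 8099.1*I)
1/R = 1/(111409 - 4676*I*√3)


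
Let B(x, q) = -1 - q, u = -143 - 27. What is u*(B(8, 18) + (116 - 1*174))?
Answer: 13090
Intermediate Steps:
u = -170
u*(B(8, 18) + (116 - 1*174)) = -170*((-1 - 1*18) + (116 - 1*174)) = -170*((-1 - 18) + (116 - 174)) = -170*(-19 - 58) = -170*(-77) = 13090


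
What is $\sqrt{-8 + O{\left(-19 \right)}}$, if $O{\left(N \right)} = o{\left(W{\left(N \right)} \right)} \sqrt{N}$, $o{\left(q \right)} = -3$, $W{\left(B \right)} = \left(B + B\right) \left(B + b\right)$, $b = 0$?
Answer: $\sqrt{-8 - 3 i \sqrt{19}} \approx 1.9144 - 3.4154 i$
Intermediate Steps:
$W{\left(B \right)} = 2 B^{2}$ ($W{\left(B \right)} = \left(B + B\right) \left(B + 0\right) = 2 B B = 2 B^{2}$)
$O{\left(N \right)} = - 3 \sqrt{N}$
$\sqrt{-8 + O{\left(-19 \right)}} = \sqrt{-8 - 3 \sqrt{-19}} = \sqrt{-8 - 3 i \sqrt{19}}$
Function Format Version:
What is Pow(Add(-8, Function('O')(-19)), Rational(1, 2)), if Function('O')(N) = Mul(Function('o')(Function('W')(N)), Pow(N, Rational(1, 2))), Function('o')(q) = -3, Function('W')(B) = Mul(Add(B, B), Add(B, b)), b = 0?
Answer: Pow(Add(-8, Mul(-3, I, Pow(19, Rational(1, 2)))), Rational(1, 2)) ≈ Add(1.9144, Mul(-3.4154, I))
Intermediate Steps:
Function('W')(B) = Mul(2, Pow(B, 2)) (Function('W')(B) = Mul(Add(B, B), Add(B, 0)) = Mul(Mul(2, B), B) = Mul(2, Pow(B, 2)))
Function('O')(N) = Mul(-3, Pow(N, Rational(1, 2)))
Pow(Add(-8, Function('O')(-19)), Rational(1, 2)) = Pow(Add(-8, Mul(-3, Pow(-19, Rational(1, 2)))), Rational(1, 2)) = Pow(Add(-8, Mul(-3, Mul(I, Pow(19, Rational(1, 2))))), Rational(1, 2)) = Pow(Add(-8, Mul(-3, I, Pow(19, Rational(1, 2)))), Rational(1, 2))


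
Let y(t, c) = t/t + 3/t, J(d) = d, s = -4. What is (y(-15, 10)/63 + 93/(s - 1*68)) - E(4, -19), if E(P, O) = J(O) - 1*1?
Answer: 47177/2520 ≈ 18.721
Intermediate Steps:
y(t, c) = 1 + 3/t
E(P, O) = -1 + O (E(P, O) = O - 1*1 = O - 1 = -1 + O)
(y(-15, 10)/63 + 93/(s - 1*68)) - E(4, -19) = (((3 - 15)/(-15))/63 + 93/(-4 - 1*68)) - (-1 - 19) = (-1/15*(-12)*(1/63) + 93/(-4 - 68)) - 1*(-20) = ((⅘)*(1/63) + 93/(-72)) + 20 = (4/315 + 93*(-1/72)) + 20 = (4/315 - 31/24) + 20 = -3223/2520 + 20 = 47177/2520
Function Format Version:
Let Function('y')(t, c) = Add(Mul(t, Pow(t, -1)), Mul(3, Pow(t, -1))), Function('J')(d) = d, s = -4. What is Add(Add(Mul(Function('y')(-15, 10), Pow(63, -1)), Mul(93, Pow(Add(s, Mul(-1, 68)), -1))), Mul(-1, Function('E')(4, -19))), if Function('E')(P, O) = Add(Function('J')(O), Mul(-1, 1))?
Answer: Rational(47177, 2520) ≈ 18.721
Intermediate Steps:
Function('y')(t, c) = Add(1, Mul(3, Pow(t, -1)))
Function('E')(P, O) = Add(-1, O) (Function('E')(P, O) = Add(O, Mul(-1, 1)) = Add(O, -1) = Add(-1, O))
Add(Add(Mul(Function('y')(-15, 10), Pow(63, -1)), Mul(93, Pow(Add(s, Mul(-1, 68)), -1))), Mul(-1, Function('E')(4, -19))) = Add(Add(Mul(Mul(Pow(-15, -1), Add(3, -15)), Pow(63, -1)), Mul(93, Pow(Add(-4, Mul(-1, 68)), -1))), Mul(-1, Add(-1, -19))) = Add(Add(Mul(Mul(Rational(-1, 15), -12), Rational(1, 63)), Mul(93, Pow(Add(-4, -68), -1))), Mul(-1, -20)) = Add(Add(Mul(Rational(4, 5), Rational(1, 63)), Mul(93, Pow(-72, -1))), 20) = Add(Add(Rational(4, 315), Mul(93, Rational(-1, 72))), 20) = Add(Add(Rational(4, 315), Rational(-31, 24)), 20) = Add(Rational(-3223, 2520), 20) = Rational(47177, 2520)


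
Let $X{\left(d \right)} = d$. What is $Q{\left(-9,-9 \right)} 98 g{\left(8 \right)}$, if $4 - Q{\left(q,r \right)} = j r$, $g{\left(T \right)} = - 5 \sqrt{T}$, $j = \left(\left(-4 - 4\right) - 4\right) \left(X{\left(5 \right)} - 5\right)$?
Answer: $- 3920 \sqrt{2} \approx -5543.7$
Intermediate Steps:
$j = 0$ ($j = \left(\left(-4 - 4\right) - 4\right) \left(5 - 5\right) = \left(-8 - 4\right) 0 = \left(-12\right) 0 = 0$)
$Q{\left(q,r \right)} = 4$ ($Q{\left(q,r \right)} = 4 - 0 r = 4 - 0 = 4 + 0 = 4$)
$Q{\left(-9,-9 \right)} 98 g{\left(8 \right)} = 4 \cdot 98 \left(- 5 \sqrt{8}\right) = 392 \left(- 5 \cdot 2 \sqrt{2}\right) = 392 \left(- 10 \sqrt{2}\right) = - 3920 \sqrt{2}$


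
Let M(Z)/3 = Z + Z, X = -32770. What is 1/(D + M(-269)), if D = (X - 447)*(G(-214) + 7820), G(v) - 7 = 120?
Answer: -1/263977113 ≈ -3.7882e-9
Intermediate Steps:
G(v) = 127 (G(v) = 7 + 120 = 127)
M(Z) = 6*Z (M(Z) = 3*(Z + Z) = 3*(2*Z) = 6*Z)
D = -263975499 (D = (-32770 - 447)*(127 + 7820) = -33217*7947 = -263975499)
1/(D + M(-269)) = 1/(-263975499 + 6*(-269)) = 1/(-263975499 - 1614) = 1/(-263977113) = -1/263977113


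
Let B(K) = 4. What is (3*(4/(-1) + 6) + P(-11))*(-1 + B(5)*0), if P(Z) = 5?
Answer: -11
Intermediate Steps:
(3*(4/(-1) + 6) + P(-11))*(-1 + B(5)*0) = (3*(4/(-1) + 6) + 5)*(-1 + 4*0) = (3*(4*(-1) + 6) + 5)*(-1 + 0) = (3*(-4 + 6) + 5)*(-1) = (3*2 + 5)*(-1) = (6 + 5)*(-1) = 11*(-1) = -11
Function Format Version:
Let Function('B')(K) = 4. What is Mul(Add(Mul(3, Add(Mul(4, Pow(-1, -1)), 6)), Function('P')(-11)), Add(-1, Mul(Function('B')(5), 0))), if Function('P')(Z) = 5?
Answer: -11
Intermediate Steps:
Mul(Add(Mul(3, Add(Mul(4, Pow(-1, -1)), 6)), Function('P')(-11)), Add(-1, Mul(Function('B')(5), 0))) = Mul(Add(Mul(3, Add(Mul(4, Pow(-1, -1)), 6)), 5), Add(-1, Mul(4, 0))) = Mul(Add(Mul(3, Add(Mul(4, -1), 6)), 5), Add(-1, 0)) = Mul(Add(Mul(3, Add(-4, 6)), 5), -1) = Mul(Add(Mul(3, 2), 5), -1) = Mul(Add(6, 5), -1) = Mul(11, -1) = -11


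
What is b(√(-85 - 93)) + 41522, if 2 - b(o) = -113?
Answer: 41637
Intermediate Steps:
b(o) = 115 (b(o) = 2 - 1*(-113) = 2 + 113 = 115)
b(√(-85 - 93)) + 41522 = 115 + 41522 = 41637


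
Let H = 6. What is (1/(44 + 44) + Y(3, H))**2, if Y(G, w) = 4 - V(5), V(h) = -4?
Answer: 497025/7744 ≈ 64.182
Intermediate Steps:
Y(G, w) = 8 (Y(G, w) = 4 - 1*(-4) = 4 + 4 = 8)
(1/(44 + 44) + Y(3, H))**2 = (1/(44 + 44) + 8)**2 = (1/88 + 8)**2 = (705/88)**2 = 497025/7744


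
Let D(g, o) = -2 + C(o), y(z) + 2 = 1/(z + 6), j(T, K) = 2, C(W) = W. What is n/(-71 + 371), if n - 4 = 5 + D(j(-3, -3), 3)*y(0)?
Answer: 43/1800 ≈ 0.023889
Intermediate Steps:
y(z) = -2 + 1/(6 + z) (y(z) = -2 + 1/(z + 6) = -2 + 1/(6 + z))
D(g, o) = -2 + o
n = 43/6 (n = 4 + (5 + (-2 + 3)*((-11 - 2*0)/(6 + 0))) = 4 + (5 + 1*((-11 + 0)/6)) = 4 + (5 + 1*((1/6)*(-11))) = 4 + (5 + 1*(-11/6)) = 4 + (5 - 11/6) = 4 + 19/6 = 43/6 ≈ 7.1667)
n/(-71 + 371) = (43/6)/(-71 + 371) = (43/6)/300 = (1/300)*(43/6) = 43/1800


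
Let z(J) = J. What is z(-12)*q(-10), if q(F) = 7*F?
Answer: 840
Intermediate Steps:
z(-12)*q(-10) = -84*(-10) = -12*(-70) = 840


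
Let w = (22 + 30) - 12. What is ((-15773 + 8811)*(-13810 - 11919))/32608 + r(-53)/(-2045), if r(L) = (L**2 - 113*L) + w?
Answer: 183011522453/33341680 ≈ 5489.0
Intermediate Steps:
w = 40 (w = 52 - 12 = 40)
r(L) = 40 + L**2 - 113*L (r(L) = (L**2 - 113*L) + 40 = 40 + L**2 - 113*L)
((-15773 + 8811)*(-13810 - 11919))/32608 + r(-53)/(-2045) = ((-15773 + 8811)*(-13810 - 11919))/32608 + (40 + (-53)**2 - 113*(-53))/(-2045) = -6962*(-25729)*(1/32608) + (40 + 2809 + 5989)*(-1/2045) = 179125298*(1/32608) + 8838*(-1/2045) = 89562649/16304 - 8838/2045 = 183011522453/33341680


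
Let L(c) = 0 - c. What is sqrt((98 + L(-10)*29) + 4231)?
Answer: sqrt(4619) ≈ 67.963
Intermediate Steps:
L(c) = -c
sqrt((98 + L(-10)*29) + 4231) = sqrt((98 - 1*(-10)*29) + 4231) = sqrt((98 + 10*29) + 4231) = sqrt((98 + 290) + 4231) = sqrt(388 + 4231) = sqrt(4619)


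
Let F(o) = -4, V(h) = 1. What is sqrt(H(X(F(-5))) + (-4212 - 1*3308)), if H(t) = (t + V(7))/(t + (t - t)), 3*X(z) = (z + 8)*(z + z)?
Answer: I*sqrt(481222)/8 ≈ 86.713*I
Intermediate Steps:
X(z) = 2*z*(8 + z)/3 (X(z) = ((z + 8)*(z + z))/3 = ((8 + z)*(2*z))/3 = (2*z*(8 + z))/3 = 2*z*(8 + z)/3)
H(t) = (1 + t)/t (H(t) = (t + 1)/(t + (t - t)) = (1 + t)/(t + 0) = (1 + t)/t)
sqrt(H(X(F(-5))) + (-4212 - 1*3308)) = sqrt((1 + (2/3)*(-4)*(8 - 4))/(((2/3)*(-4)*(8 - 4))) + (-4212 - 1*3308)) = sqrt((1 + (2/3)*(-4)*4)/(((2/3)*(-4)*4)) + (-4212 - 3308)) = sqrt((1 - 32/3)/(-32/3) - 7520) = sqrt(-3/32*(-29/3) - 7520) = sqrt(29/32 - 7520) = sqrt(-240611/32) = I*sqrt(481222)/8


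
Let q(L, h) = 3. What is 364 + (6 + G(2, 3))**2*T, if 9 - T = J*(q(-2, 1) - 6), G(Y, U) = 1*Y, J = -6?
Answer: -212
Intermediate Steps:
G(Y, U) = Y
T = -9 (T = 9 - (-6)*(3 - 6) = 9 - (-6)*(-3) = 9 - 1*18 = 9 - 18 = -9)
364 + (6 + G(2, 3))**2*T = 364 + (6 + 2)**2*(-9) = 364 + 8**2*(-9) = 364 + 64*(-9) = 364 - 576 = -212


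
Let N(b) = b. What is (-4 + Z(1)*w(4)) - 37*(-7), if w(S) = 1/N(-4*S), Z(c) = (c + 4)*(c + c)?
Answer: 2035/8 ≈ 254.38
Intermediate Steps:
Z(c) = 2*c*(4 + c) (Z(c) = (4 + c)*(2*c) = 2*c*(4 + c))
w(S) = -1/(4*S) (w(S) = 1/(-4*S) = -1/(4*S))
(-4 + Z(1)*w(4)) - 37*(-7) = (-4 + (2*1*(4 + 1))*(-1/4/4)) - 37*(-7) = (-4 + (2*1*5)*(-1/4*1/4)) + 259 = (-4 + 10*(-1/16)) + 259 = (-4 - 5/8) + 259 = -37/8 + 259 = 2035/8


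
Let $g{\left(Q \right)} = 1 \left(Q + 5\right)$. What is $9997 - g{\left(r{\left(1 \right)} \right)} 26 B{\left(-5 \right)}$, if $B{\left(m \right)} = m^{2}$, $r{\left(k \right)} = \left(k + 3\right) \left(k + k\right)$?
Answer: $1547$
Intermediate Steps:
$r{\left(k \right)} = 2 k \left(3 + k\right)$ ($r{\left(k \right)} = \left(3 + k\right) 2 k = 2 k \left(3 + k\right)$)
$g{\left(Q \right)} = 5 + Q$ ($g{\left(Q \right)} = 1 \left(5 + Q\right) = 5 + Q$)
$9997 - g{\left(r{\left(1 \right)} \right)} 26 B{\left(-5 \right)} = 9997 - \left(5 + 2 \cdot 1 \left(3 + 1\right)\right) 26 \left(-5\right)^{2} = 9997 - \left(5 + 2 \cdot 1 \cdot 4\right) 26 \cdot 25 = 9997 - \left(5 + 8\right) 26 \cdot 25 = 9997 - 13 \cdot 26 \cdot 25 = 9997 - 338 \cdot 25 = 9997 - 8450 = 1547$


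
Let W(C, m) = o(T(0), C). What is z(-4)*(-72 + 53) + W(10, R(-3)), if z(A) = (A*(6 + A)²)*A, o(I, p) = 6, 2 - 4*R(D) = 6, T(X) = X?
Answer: -1210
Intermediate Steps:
R(D) = -1 (R(D) = ½ - ¼*6 = ½ - 3/2 = -1)
W(C, m) = 6
z(A) = A²*(6 + A)²
z(-4)*(-72 + 53) + W(10, R(-3)) = ((-4)²*(6 - 4)²)*(-72 + 53) + 6 = (16*2²)*(-19) + 6 = (16*4)*(-19) + 6 = 64*(-19) + 6 = -1216 + 6 = -1210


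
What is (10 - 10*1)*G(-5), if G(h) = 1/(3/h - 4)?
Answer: 0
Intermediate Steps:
G(h) = 1/(-4 + 3/h)
(10 - 10*1)*G(-5) = (10 - 10*1)*(-1*(-5)/(-3 + 4*(-5))) = (10 - 10)*(-1*(-5)/(-3 - 20)) = 0*(-1*(-5)/(-23)) = 0*(-1*(-5)*(-1/23)) = 0*(-5/23) = 0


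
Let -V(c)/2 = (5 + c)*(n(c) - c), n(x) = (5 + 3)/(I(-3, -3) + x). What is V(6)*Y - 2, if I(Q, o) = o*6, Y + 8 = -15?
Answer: -10126/3 ≈ -3375.3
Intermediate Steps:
Y = -23 (Y = -8 - 15 = -23)
I(Q, o) = 6*o
n(x) = 8/(-18 + x) (n(x) = (5 + 3)/(6*(-3) + x) = 8/(-18 + x))
V(c) = -2*(5 + c)*(-c + 8/(-18 + c)) (V(c) = -2*(5 + c)*(8/(-18 + c) - c) = -2*(5 + c)*(-c + 8/(-18 + c)))
V(6)*Y - 2 = (2*(-40 - 8*6 + 6*(-18 + 6)*(5 + 6))/(-18 + 6))*(-23) - 2 = (2*(-40 - 48 + 6*(-12)*11)/(-12))*(-23) - 2 = (2*(-1/12)*(-40 - 48 - 792))*(-23) - 2 = (2*(-1/12)*(-880))*(-23) - 2 = (440/3)*(-23) - 2 = -10120/3 - 2 = -10126/3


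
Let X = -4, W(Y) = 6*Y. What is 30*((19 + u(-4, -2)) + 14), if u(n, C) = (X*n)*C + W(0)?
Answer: 30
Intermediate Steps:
u(n, C) = -4*C*n (u(n, C) = (-4*n)*C + 6*0 = -4*C*n + 0 = -4*C*n)
30*((19 + u(-4, -2)) + 14) = 30*((19 - 4*(-2)*(-4)) + 14) = 30*((19 - 32) + 14) = 30*(-13 + 14) = 30*1 = 30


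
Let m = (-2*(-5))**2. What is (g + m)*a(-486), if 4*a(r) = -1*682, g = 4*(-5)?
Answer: -13640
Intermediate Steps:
g = -20
m = 100 (m = 10**2 = 100)
a(r) = -341/2 (a(r) = (-1*682)/4 = (1/4)*(-682) = -341/2)
(g + m)*a(-486) = (-20 + 100)*(-341/2) = 80*(-341/2) = -13640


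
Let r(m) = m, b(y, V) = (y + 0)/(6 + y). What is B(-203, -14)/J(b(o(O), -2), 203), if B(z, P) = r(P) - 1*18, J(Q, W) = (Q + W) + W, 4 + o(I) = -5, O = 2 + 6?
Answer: -32/409 ≈ -0.078240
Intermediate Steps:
O = 8
o(I) = -9 (o(I) = -4 - 5 = -9)
b(y, V) = y/(6 + y)
J(Q, W) = Q + 2*W
B(z, P) = -18 + P (B(z, P) = P - 1*18 = P - 18 = -18 + P)
B(-203, -14)/J(b(o(O), -2), 203) = (-18 - 14)/(-9/(6 - 9) + 2*203) = -32/(-9/(-3) + 406) = -32/(-9*(-⅓) + 406) = -32/(3 + 406) = -32/409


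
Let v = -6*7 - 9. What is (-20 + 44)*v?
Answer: -1224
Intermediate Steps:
v = -51 (v = -42 - 9 = -51)
(-20 + 44)*v = (-20 + 44)*(-51) = 24*(-51) = -1224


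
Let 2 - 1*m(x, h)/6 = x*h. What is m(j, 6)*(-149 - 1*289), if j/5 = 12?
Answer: 940824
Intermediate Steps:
j = 60 (j = 5*12 = 60)
m(x, h) = 12 - 6*h*x (m(x, h) = 12 - 6*x*h = 12 - 6*h*x)
m(j, 6)*(-149 - 1*289) = (12 - 6*6*60)*(-149 - 1*289) = (12 - 2160)*(-149 - 289) = -2148*(-438) = 940824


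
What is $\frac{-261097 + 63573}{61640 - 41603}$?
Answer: $- \frac{197524}{20037} \approx -9.858$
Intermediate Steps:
$\frac{-261097 + 63573}{61640 - 41603} = - \frac{197524}{20037}$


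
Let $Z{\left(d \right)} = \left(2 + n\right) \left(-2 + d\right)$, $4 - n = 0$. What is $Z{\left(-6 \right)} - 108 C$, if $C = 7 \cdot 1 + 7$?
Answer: $-1560$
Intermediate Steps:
$n = 4$ ($n = 4 - 0 = 4 + 0 = 4$)
$Z{\left(d \right)} = -12 + 6 d$ ($Z{\left(d \right)} = \left(2 + 4\right) \left(-2 + d\right) = 6 \left(-2 + d\right) = -12 + 6 d$)
$C = 14$ ($C = 7 + 7 = 14$)
$Z{\left(-6 \right)} - 108 C = \left(-12 + 6 \left(-6\right)\right) - 1512 = \left(-12 - 36\right) - 1512 = -48 - 1512 = -1560$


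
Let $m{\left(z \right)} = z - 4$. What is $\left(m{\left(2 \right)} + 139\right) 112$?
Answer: $15344$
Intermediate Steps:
$m{\left(z \right)} = -4 + z$ ($m{\left(z \right)} = z - 4 = -4 + z$)
$\left(m{\left(2 \right)} + 139\right) 112 = \left(\left(-4 + 2\right) + 139\right) 112 = \left(-2 + 139\right) 112 = 137 \cdot 112 = 15344$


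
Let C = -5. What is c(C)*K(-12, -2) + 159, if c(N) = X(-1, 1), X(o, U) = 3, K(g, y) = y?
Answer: 153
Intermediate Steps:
c(N) = 3
c(C)*K(-12, -2) + 159 = 3*(-2) + 159 = -6 + 159 = 153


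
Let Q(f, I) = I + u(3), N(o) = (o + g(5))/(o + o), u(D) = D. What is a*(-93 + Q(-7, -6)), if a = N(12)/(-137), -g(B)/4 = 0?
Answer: 48/137 ≈ 0.35037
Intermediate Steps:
g(B) = 0 (g(B) = -4*0 = 0)
N(o) = ½ (N(o) = (o + 0)/(o + o) = o/((2*o)) = o*(1/(2*o)) = ½)
a = -1/274 (a = (½)/(-137) = (½)*(-1/137) = -1/274 ≈ -0.0036496)
Q(f, I) = 3 + I (Q(f, I) = I + 3 = 3 + I)
a*(-93 + Q(-7, -6)) = -(-93 + (3 - 6))/274 = -(-93 - 3)/274 = -1/274*(-96) = 48/137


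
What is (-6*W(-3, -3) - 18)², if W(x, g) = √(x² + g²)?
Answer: 972 + 648*√2 ≈ 1888.4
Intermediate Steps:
W(x, g) = √(g² + x²)
(-6*W(-3, -3) - 18)² = (-6*√((-3)² + (-3)²) - 18)² = (-6*√(9 + 9) - 18)² = (-18*√2 - 18)² = (-18 - 18*√2)²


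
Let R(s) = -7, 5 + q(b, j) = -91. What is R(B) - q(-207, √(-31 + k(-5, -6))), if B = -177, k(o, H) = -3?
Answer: 89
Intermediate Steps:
q(b, j) = -96 (q(b, j) = -5 - 91 = -96)
R(B) - q(-207, √(-31 + k(-5, -6))) = -7 - 1*(-96) = -7 + 96 = 89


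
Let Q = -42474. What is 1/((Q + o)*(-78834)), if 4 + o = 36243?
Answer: 1/491529990 ≈ 2.0345e-9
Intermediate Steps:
o = 36239 (o = -4 + 36243 = 36239)
1/((Q + o)*(-78834)) = 1/((-42474 + 36239)*(-78834)) = -1/78834/(-6235) = -1/6235*(-1/78834) = 1/491529990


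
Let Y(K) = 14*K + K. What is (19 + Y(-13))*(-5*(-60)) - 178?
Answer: -52978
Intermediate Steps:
Y(K) = 15*K
(19 + Y(-13))*(-5*(-60)) - 178 = (19 + 15*(-13))*(-5*(-60)) - 178 = (19 - 195)*300 - 178 = -176*300 - 178 = -52800 - 178 = -52978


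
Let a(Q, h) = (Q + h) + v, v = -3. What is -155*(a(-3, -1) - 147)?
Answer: 23870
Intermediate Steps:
a(Q, h) = -3 + Q + h (a(Q, h) = (Q + h) - 3 = -3 + Q + h)
-155*(a(-3, -1) - 147) = -155*((-3 - 3 - 1) - 147) = -155*(-7 - 147) = -155*(-154) = 23870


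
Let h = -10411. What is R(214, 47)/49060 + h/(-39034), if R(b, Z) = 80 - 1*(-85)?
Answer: 162133/600316 ≈ 0.27008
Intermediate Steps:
R(b, Z) = 165 (R(b, Z) = 80 + 85 = 165)
R(214, 47)/49060 + h/(-39034) = 165/49060 - 10411/(-39034) = 165*(1/49060) - 10411*(-1/39034) = 3/892 + 359/1346 = 162133/600316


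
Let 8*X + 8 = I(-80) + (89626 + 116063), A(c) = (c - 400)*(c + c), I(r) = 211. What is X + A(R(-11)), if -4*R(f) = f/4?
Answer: 3223993/128 ≈ 25187.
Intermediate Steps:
R(f) = -f/16 (R(f) = -f/(4*4) = -f/16)
A(c) = 2*c*(-400 + c) (A(c) = (-400 + c)*(2*c) = 2*c*(-400 + c))
X = 51473/2 (X = -1 + (211 + (89626 + 116063))/8 = -1 + (211 + 205689)/8 = -1 + (⅛)*205900 = -1 + 51475/2 = 51473/2 ≈ 25737.)
X + A(R(-11)) = 51473/2 + 2*(-1/16*(-11))*(-400 - 1/16*(-11)) = 51473/2 + 2*(11/16)*(-400 + 11/16) = 51473/2 + 2*(11/16)*(-6389/16) = 51473/2 - 70279/128 = 3223993/128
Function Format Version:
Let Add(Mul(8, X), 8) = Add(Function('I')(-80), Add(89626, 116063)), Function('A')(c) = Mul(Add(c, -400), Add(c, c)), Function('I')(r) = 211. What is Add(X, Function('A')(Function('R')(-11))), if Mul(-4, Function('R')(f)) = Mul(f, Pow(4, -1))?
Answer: Rational(3223993, 128) ≈ 25187.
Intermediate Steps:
Function('R')(f) = Mul(Rational(-1, 16), f) (Function('R')(f) = Mul(Rational(-1, 4), Mul(f, Pow(4, -1))) = Mul(Rational(-1, 4), Mul(f, Rational(1, 4))) = Mul(Rational(-1, 4), Mul(Rational(1, 4), f)) = Mul(Rational(-1, 16), f))
Function('A')(c) = Mul(2, c, Add(-400, c)) (Function('A')(c) = Mul(Add(-400, c), Mul(2, c)) = Mul(2, c, Add(-400, c)))
X = Rational(51473, 2) (X = Add(-1, Mul(Rational(1, 8), Add(211, Add(89626, 116063)))) = Add(-1, Mul(Rational(1, 8), Add(211, 205689))) = Add(-1, Mul(Rational(1, 8), 205900)) = Add(-1, Rational(51475, 2)) = Rational(51473, 2) ≈ 25737.)
Add(X, Function('A')(Function('R')(-11))) = Add(Rational(51473, 2), Mul(2, Mul(Rational(-1, 16), -11), Add(-400, Mul(Rational(-1, 16), -11)))) = Add(Rational(51473, 2), Mul(2, Rational(11, 16), Add(-400, Rational(11, 16)))) = Add(Rational(51473, 2), Mul(2, Rational(11, 16), Rational(-6389, 16))) = Add(Rational(51473, 2), Rational(-70279, 128)) = Rational(3223993, 128)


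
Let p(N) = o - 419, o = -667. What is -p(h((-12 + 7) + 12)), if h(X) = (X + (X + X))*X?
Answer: 1086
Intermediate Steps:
h(X) = 3*X² (h(X) = (X + 2*X)*X = (3*X)*X = 3*X²)
p(N) = -1086 (p(N) = -667 - 419 = -1086)
-p(h((-12 + 7) + 12)) = -1*(-1086) = 1086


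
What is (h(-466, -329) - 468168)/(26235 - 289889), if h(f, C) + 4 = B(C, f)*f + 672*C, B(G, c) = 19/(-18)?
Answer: 6198913/2372886 ≈ 2.6124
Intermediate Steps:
B(G, c) = -19/18 (B(G, c) = 19*(-1/18) = -19/18)
h(f, C) = -4 + 672*C - 19*f/18 (h(f, C) = -4 + (-19*f/18 + 672*C) = -4 + (672*C - 19*f/18) = -4 + 672*C - 19*f/18)
(h(-466, -329) - 468168)/(26235 - 289889) = ((-4 + 672*(-329) - 19/18*(-466)) - 468168)/(26235 - 289889) = ((-4 - 221088 + 4427/9) - 468168)/(-263654) = (-1985401/9 - 468168)*(-1/263654) = -6198913/9*(-1/263654) = 6198913/2372886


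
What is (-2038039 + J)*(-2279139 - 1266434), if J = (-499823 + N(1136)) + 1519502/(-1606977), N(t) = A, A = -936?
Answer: 14465198634646693804/1606977 ≈ 9.0015e+12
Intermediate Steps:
N(t) = -936
J = -804709715045/1606977 (J = (-499823 - 936) + 1519502/(-1606977) = -500759 + 1519502*(-1/1606977) = -500759 - 1519502/1606977 = -804709715045/1606977 ≈ -5.0076e+5)
(-2038039 + J)*(-2279139 - 1266434) = (-2038039 - 804709715045/1606977)*(-2279139 - 1266434) = -4079791513148/1606977*(-3545573) = 14465198634646693804/1606977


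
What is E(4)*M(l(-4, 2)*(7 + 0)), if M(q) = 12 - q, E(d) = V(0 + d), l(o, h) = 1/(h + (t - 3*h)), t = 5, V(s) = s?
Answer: 20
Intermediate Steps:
l(o, h) = 1/(5 - 2*h) (l(o, h) = 1/(h + (5 - 3*h)) = 1/(5 - 2*h))
E(d) = d (E(d) = 0 + d = d)
E(4)*M(l(-4, 2)*(7 + 0)) = 4*(12 - (-1/(-5 + 2*2))*(7 + 0)) = 4*(12 - (-1/(-5 + 4))*7) = 4*(12 - (-1/(-1))*7) = 4*(12 - (-1*(-1))*7) = 4*(12 - 7) = 4*5 = 20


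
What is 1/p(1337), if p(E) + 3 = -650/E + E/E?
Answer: -1337/3324 ≈ -0.40223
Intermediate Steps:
p(E) = -2 - 650/E (p(E) = -3 + (-650/E + E/E) = -3 + (-650/E + 1) = -3 + (1 - 650/E) = -2 - 650/E)
1/p(1337) = 1/(-2 - 650/1337) = 1/(-3324/1337) = -1337/3324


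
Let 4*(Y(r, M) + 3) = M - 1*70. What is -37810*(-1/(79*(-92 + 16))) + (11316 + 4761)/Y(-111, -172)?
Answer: -5206697/20066 ≈ -259.48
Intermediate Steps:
Y(r, M) = -41/2 + M/4 (Y(r, M) = -3 + (M - 1*70)/4 = -3 + (M - 70)/4 = -3 + (-70 + M)/4 = -3 + (-35/2 + M/4) = -41/2 + M/4)
-37810*(-1/(79*(-92 + 16))) + (11316 + 4761)/Y(-111, -172) = -37810*(-1/(79*(-92 + 16))) + (11316 + 4761)/(-41/2 + (1/4)*(-172)) = -37810/((-79*(-76))) + 16077/(-41/2 - 43) = -37810/6004 + 16077/(-127/2) = -37810*1/6004 + 16077*(-2/127) = -995/158 - 32154/127 = -5206697/20066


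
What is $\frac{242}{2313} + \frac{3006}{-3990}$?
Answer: $- \frac{997883}{1538145} \approx -0.64876$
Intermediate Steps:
$\frac{242}{2313} + \frac{3006}{-3990} = 242 \cdot \frac{1}{2313} + 3006 \left(- \frac{1}{3990}\right) = \frac{242}{2313} - \frac{501}{665} = - \frac{997883}{1538145}$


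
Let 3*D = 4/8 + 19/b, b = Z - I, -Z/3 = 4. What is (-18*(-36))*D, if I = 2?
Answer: -1296/7 ≈ -185.14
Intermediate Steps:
Z = -12 (Z = -3*4 = -12)
b = -14 (b = -12 - 1*2 = -12 - 2 = -14)
D = -2/7 (D = (4/8 + 19/(-14))/3 = (4*(⅛) + 19*(-1/14))/3 = (½ - 19/14)/3 = (⅓)*(-6/7) = -2/7 ≈ -0.28571)
(-18*(-36))*D = -18*(-36)*(-2/7) = 648*(-2/7) = -1296/7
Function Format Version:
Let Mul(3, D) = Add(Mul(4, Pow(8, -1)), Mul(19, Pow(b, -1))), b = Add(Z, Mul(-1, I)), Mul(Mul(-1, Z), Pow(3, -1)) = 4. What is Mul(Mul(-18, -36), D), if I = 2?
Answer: Rational(-1296, 7) ≈ -185.14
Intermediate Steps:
Z = -12 (Z = Mul(-3, 4) = -12)
b = -14 (b = Add(-12, Mul(-1, 2)) = Add(-12, -2) = -14)
D = Rational(-2, 7) (D = Mul(Rational(1, 3), Add(Mul(4, Pow(8, -1)), Mul(19, Pow(-14, -1)))) = Mul(Rational(1, 3), Add(Mul(4, Rational(1, 8)), Mul(19, Rational(-1, 14)))) = Mul(Rational(1, 3), Add(Rational(1, 2), Rational(-19, 14))) = Mul(Rational(1, 3), Rational(-6, 7)) = Rational(-2, 7) ≈ -0.28571)
Mul(Mul(-18, -36), D) = Mul(Mul(-18, -36), Rational(-2, 7)) = Mul(648, Rational(-2, 7)) = Rational(-1296, 7)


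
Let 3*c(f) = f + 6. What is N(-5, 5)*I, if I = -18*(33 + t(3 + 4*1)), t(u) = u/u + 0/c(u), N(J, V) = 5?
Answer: -3060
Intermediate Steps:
c(f) = 2 + f/3 (c(f) = (f + 6)/3 = (6 + f)/3 = 2 + f/3)
t(u) = 1 (t(u) = u/u + 0/(2 + u/3) = 1 + 0 = 1)
I = -612 (I = -18*(33 + 1) = -18*34 = -612)
N(-5, 5)*I = 5*(-612) = -3060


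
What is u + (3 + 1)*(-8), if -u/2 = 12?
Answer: -56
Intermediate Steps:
u = -24 (u = -2*12 = -24)
u + (3 + 1)*(-8) = -24 + (3 + 1)*(-8) = -24 + 4*(-8) = -24 - 32 = -56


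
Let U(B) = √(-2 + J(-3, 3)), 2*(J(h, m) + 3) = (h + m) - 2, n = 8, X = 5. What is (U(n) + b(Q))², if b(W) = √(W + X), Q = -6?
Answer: -(1 + √6)² ≈ -11.899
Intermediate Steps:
J(h, m) = -4 + h/2 + m/2 (J(h, m) = -3 + ((h + m) - 2)/2 = -3 + (-2 + h + m)/2 = -3 + (-1 + h/2 + m/2) = -4 + h/2 + m/2)
U(B) = I*√6 (U(B) = √(-2 + (-4 + (½)*(-3) + (½)*3)) = √(-2 + (-4 - 3/2 + 3/2)) = √(-2 - 4) = √(-6) = I*√6)
b(W) = √(5 + W) (b(W) = √(W + 5) = √(5 + W))
(U(n) + b(Q))² = (I*√6 + √(5 - 6))² = (I*√6 + √(-1))² = (I*√6 + I)² = (I + I*√6)²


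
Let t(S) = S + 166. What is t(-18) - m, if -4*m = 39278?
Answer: 19935/2 ≈ 9967.5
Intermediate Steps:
m = -19639/2 (m = -1/4*39278 = -19639/2 ≈ -9819.5)
t(S) = 166 + S
t(-18) - m = (166 - 18) - 1*(-19639/2) = 148 + 19639/2 = 19935/2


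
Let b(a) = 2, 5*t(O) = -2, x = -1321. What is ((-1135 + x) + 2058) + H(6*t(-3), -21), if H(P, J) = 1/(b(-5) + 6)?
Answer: -3183/8 ≈ -397.88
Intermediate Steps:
t(O) = -2/5 (t(O) = (1/5)*(-2) = -2/5)
H(P, J) = 1/8 (H(P, J) = 1/(2 + 6) = 1/8)
((-1135 + x) + 2058) + H(6*t(-3), -21) = ((-1135 - 1321) + 2058) + 1/8 = (-2456 + 2058) + 1/8 = -398 + 1/8 = -3183/8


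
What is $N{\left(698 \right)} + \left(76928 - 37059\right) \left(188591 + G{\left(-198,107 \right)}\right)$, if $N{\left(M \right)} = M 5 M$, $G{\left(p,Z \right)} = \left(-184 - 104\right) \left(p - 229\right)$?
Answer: $12424300743$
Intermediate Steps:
$G{\left(p,Z \right)} = 65952 - 288 p$ ($G{\left(p,Z \right)} = - 288 \left(-229 + p\right) = 65952 - 288 p$)
$N{\left(M \right)} = 5 M^{2}$ ($N{\left(M \right)} = 5 M M = 5 M^{2}$)
$N{\left(698 \right)} + \left(76928 - 37059\right) \left(188591 + G{\left(-198,107 \right)}\right) = 5 \cdot 698^{2} + \left(76928 - 37059\right) \left(188591 + \left(65952 - -57024\right)\right) = 5 \cdot 487204 + 39869 \left(188591 + \left(65952 + 57024\right)\right) = 2436020 + 39869 \left(188591 + 122976\right) = 2436020 + 39869 \cdot 311567 = 2436020 + 12421864723 = 12424300743$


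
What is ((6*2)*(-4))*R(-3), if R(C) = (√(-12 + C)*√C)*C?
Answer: -432*√5 ≈ -965.98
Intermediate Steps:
R(C) = C^(3/2)*√(-12 + C) (R(C) = (√C*√(-12 + C))*C = C^(3/2)*√(-12 + C))
((6*2)*(-4))*R(-3) = ((6*2)*(-4))*((-3)^(3/2)*√(-12 - 3)) = (12*(-4))*((-3*I*√3)*√(-15)) = -48*(-3*I*√3)*I*√15 = -432*√5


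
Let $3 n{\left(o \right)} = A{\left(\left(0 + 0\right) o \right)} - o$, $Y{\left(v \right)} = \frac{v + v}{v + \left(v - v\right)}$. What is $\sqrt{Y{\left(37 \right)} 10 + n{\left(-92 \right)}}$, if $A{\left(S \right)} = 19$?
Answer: $\sqrt{57} \approx 7.5498$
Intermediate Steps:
$Y{\left(v \right)} = 2$ ($Y{\left(v \right)} = \frac{2 v}{v + 0} = \frac{2 v}{v} = 2$)
$n{\left(o \right)} = \frac{19}{3} - \frac{o}{3}$ ($n{\left(o \right)} = \frac{19 - o}{3} = \frac{19}{3} - \frac{o}{3}$)
$\sqrt{Y{\left(37 \right)} 10 + n{\left(-92 \right)}} = \sqrt{2 \cdot 10 + \left(\frac{19}{3} - - \frac{92}{3}\right)} = \sqrt{20 + \left(\frac{19}{3} + \frac{92}{3}\right)} = \sqrt{20 + 37} = \sqrt{57}$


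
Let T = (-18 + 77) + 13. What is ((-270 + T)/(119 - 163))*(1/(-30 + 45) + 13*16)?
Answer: 9363/10 ≈ 936.30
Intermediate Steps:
T = 72 (T = 59 + 13 = 72)
((-270 + T)/(119 - 163))*(1/(-30 + 45) + 13*16) = ((-270 + 72)/(119 - 163))*(1/(-30 + 45) + 13*16) = (-198/(-44))*(1/15 + 208) = (-198*(-1/44))*(1/15 + 208) = (9/2)*(3121/15) = 9363/10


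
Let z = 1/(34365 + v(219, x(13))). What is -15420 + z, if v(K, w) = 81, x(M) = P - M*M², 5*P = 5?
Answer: -531157319/34446 ≈ -15420.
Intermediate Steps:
P = 1 (P = (⅕)*5 = 1)
x(M) = 1 - M³ (x(M) = 1 - M*M² = 1 - M³)
z = 1/34446 (z = 1/(34365 + 81) = 1/34446 ≈ 2.9031e-5)
-15420 + z = -15420 + 1/34446 = -531157319/34446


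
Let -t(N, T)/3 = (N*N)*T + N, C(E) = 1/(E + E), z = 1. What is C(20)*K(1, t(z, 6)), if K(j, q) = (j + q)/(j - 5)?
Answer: 1/8 ≈ 0.12500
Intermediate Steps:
C(E) = 1/(2*E)
t(N, T) = -3*N - 3*T*N**2 (t(N, T) = -3*((N*N)*T + N) = -3*(N**2*T + N) = -3*(T*N**2 + N) = -3*(N + T*N**2) = -3*N - 3*T*N**2)
K(j, q) = (j + q)/(-5 + j)
C(20)*K(1, t(z, 6)) = ((1/2)/20)*((1 - 3*1*(1 + 1*6))/(-5 + 1)) = ((1/2)*(1/20))*((1 - 3*1*(1 + 6))/(-4)) = (-(1 - 3*1*7)/4)/40 = (-(1 - 21)/4)/40 = (-1/4*(-20))/40 = (1/40)*5 = 1/8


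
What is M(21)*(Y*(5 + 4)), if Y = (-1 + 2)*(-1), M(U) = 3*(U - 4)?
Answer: -459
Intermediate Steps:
M(U) = -12 + 3*U (M(U) = 3*(-4 + U) = -12 + 3*U)
Y = -1 (Y = 1*(-1) = -1)
M(21)*(Y*(5 + 4)) = (-12 + 3*21)*(-(5 + 4)) = (-12 + 63)*(-1*9) = 51*(-9) = -459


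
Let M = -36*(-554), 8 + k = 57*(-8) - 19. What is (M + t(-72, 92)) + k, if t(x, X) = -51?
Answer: 19410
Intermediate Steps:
k = -483 (k = -8 + (57*(-8) - 19) = -8 + (-456 - 19) = -8 - 475 = -483)
M = 19944
(M + t(-72, 92)) + k = (19944 - 51) - 483 = 19893 - 483 = 19410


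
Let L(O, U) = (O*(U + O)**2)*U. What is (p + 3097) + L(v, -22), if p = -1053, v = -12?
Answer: 307228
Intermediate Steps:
L(O, U) = O*U*(O + U)**2 (L(O, U) = (O*(O + U)**2)*U = O*U*(O + U)**2)
(p + 3097) + L(v, -22) = (-1053 + 3097) - 12*(-22)*(-12 - 22)**2 = 2044 - 12*(-22)*(-34)**2 = 2044 - 12*(-22)*1156 = 2044 + 305184 = 307228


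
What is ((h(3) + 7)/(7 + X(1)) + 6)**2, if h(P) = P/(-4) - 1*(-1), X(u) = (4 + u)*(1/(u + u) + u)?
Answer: 169/4 ≈ 42.250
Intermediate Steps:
X(u) = (4 + u)*(u + 1/(2*u)) (X(u) = (4 + u)*(1/(2*u) + u) = (4 + u)*(u + 1/(2*u)))
h(P) = 1 - P/4 (h(P) = P*(-1/4) + 1 = -P/4 + 1 = 1 - P/4)
((h(3) + 7)/(7 + X(1)) + 6)**2 = (((1 - 1/4*3) + 7)/(7 + (1/2 + 1**2 + 2/1 + 4*1)) + 6)**2 = (((1 - 3/4) + 7)/(7 + (1/2 + 1 + 2*1 + 4)) + 6)**2 = ((1/4 + 7)/(7 + (1/2 + 1 + 2 + 4)) + 6)**2 = (29/(4*(7 + 15/2)) + 6)**2 = (29/(4*(29/2)) + 6)**2 = ((29/4)*(2/29) + 6)**2 = (1/2 + 6)**2 = (13/2)**2 = 169/4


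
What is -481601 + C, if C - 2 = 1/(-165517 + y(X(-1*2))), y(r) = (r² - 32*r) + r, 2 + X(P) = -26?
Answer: -78917220136/163865 ≈ -4.8160e+5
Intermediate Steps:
X(P) = -28 (X(P) = -2 - 26 = -28)
y(r) = r² - 31*r
C = 327729/163865 (C = 2 + 1/(-165517 - 28*(-31 - 28)) = 2 + 1/(-165517 - 28*(-59)) = 2 + 1/(-165517 + 1652) = 2 + 1/(-163865) = 2 - 1/163865 = 327729/163865 ≈ 2.0000)
-481601 + C = -481601 + 327729/163865 = -78917220136/163865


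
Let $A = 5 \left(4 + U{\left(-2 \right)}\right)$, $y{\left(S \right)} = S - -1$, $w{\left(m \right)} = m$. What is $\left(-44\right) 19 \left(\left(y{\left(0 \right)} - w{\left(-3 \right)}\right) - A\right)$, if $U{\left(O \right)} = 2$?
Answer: $21736$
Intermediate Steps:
$y{\left(S \right)} = 1 + S$ ($y{\left(S \right)} = S + 1 = 1 + S$)
$A = 30$ ($A = 5 \left(4 + 2\right) = 5 \cdot 6 = 30$)
$\left(-44\right) 19 \left(\left(y{\left(0 \right)} - w{\left(-3 \right)}\right) - A\right) = \left(-44\right) 19 \left(\left(\left(1 + 0\right) - -3\right) - 30\right) = - 836 \left(\left(1 + 3\right) - 30\right) = - 836 \left(4 - 30\right) = \left(-836\right) \left(-26\right) = 21736$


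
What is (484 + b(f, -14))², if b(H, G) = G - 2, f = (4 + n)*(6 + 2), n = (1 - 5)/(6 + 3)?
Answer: 219024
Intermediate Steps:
n = -4/9 ≈ -0.44444
f = 256/9 (f = (4 - 4/9)*(6 + 2) = (32/9)*8 = 256/9 ≈ 28.444)
b(H, G) = -2 + G
(484 + b(f, -14))² = (484 + (-2 - 14))² = (484 - 16)² = 468² = 219024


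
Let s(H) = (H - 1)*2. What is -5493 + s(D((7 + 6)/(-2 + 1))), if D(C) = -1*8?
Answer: -5511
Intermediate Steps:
D(C) = -8
s(H) = -2 + 2*H (s(H) = (-1 + H)*2 = -2 + 2*H)
-5493 + s(D((7 + 6)/(-2 + 1))) = -5493 + (-2 + 2*(-8)) = -5493 + (-2 - 16) = -5493 - 18 = -5511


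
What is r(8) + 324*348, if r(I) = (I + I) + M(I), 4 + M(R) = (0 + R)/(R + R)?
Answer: 225529/2 ≈ 1.1276e+5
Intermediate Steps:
M(R) = -7/2 (M(R) = -4 + (0 + R)/(R + R) = -4 + R/((2*R)) = -4 + R*(1/(2*R)) = -4 + ½ = -7/2)
r(I) = -7/2 + 2*I (r(I) = (I + I) - 7/2 = 2*I - 7/2 = -7/2 + 2*I)
r(8) + 324*348 = (-7/2 + 2*8) + 324*348 = (-7/2 + 16) + 112752 = 25/2 + 112752 = 225529/2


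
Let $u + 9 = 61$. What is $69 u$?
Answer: $3588$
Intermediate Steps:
$u = 52$ ($u = -9 + 61 = 52$)
$69 u = 69 \cdot 52 = 3588$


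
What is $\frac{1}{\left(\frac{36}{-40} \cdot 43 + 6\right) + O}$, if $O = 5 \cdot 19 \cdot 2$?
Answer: $\frac{10}{1573} \approx 0.0063573$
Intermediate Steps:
$O = 190$ ($O = 95 \cdot 2 = 190$)
$\frac{1}{\left(\frac{36}{-40} \cdot 43 + 6\right) + O} = \frac{1}{\left(\frac{36}{-40} \cdot 43 + 6\right) + 190} = \frac{1}{\left(36 \left(- \frac{1}{40}\right) 43 + 6\right) + 190} = \frac{1}{\left(\left(- \frac{9}{10}\right) 43 + 6\right) + 190} = \frac{1}{\left(- \frac{387}{10} + 6\right) + 190} = \frac{1}{- \frac{327}{10} + 190} = \frac{1}{\frac{1573}{10}} = \frac{10}{1573}$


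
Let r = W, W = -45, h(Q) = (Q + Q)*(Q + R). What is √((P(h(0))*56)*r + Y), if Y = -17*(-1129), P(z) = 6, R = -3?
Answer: √4073 ≈ 63.820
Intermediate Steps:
h(Q) = 2*Q*(-3 + Q) (h(Q) = (Q + Q)*(Q - 3) = (2*Q)*(-3 + Q) = 2*Q*(-3 + Q))
r = -45
Y = 19193
√((P(h(0))*56)*r + Y) = √((6*56)*(-45) + 19193) = √(336*(-45) + 19193) = √(-15120 + 19193) = √4073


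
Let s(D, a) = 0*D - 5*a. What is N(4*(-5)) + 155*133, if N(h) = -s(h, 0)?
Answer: 20615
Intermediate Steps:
s(D, a) = -5*a (s(D, a) = 0 - 5*a = -5*a)
N(h) = 0 (N(h) = -(-5)*0 = -1*0 = 0)
N(4*(-5)) + 155*133 = 0 + 155*133 = 0 + 20615 = 20615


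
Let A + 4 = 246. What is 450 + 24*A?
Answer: 6258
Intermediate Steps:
A = 242 (A = -4 + 246 = 242)
450 + 24*A = 450 + 24*242 = 450 + 5808 = 6258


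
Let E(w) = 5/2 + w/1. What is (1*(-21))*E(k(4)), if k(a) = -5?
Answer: 105/2 ≈ 52.500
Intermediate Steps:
E(w) = 5/2 + w (E(w) = 5*(1/2) + w*1 = 5/2 + w)
(1*(-21))*E(k(4)) = (1*(-21))*(5/2 - 5) = -21*(-5/2) = 105/2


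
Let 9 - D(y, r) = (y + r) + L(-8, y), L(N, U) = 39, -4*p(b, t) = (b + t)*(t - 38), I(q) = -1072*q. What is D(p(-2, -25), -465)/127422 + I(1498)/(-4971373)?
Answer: 278530675807/844616387208 ≈ 0.32977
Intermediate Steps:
p(b, t) = -(-38 + t)*(b + t)/4 (p(b, t) = -(b + t)*(t - 38)/4 = -(b + t)*(-38 + t)/4 = -(-38 + t)*(b + t)/4)
D(y, r) = -30 - r - y (D(y, r) = 9 - ((y + r) + 39) = 9 - ((r + y) + 39) = 9 - (39 + r + y) = 9 + (-39 - r - y) = -30 - r - y)
D(p(-2, -25), -465)/127422 + I(1498)/(-4971373) = (-30 - 1*(-465) - (-¼*(-25)² + (19/2)*(-2) + (19/2)*(-25) - ¼*(-2)*(-25)))/127422 - 1072*1498/(-4971373) = (-30 + 465 - (-¼*625 - 19 - 475/2 - 25/2))*(1/127422) - 1605856*(-1/4971373) = (-30 + 465 - (-625/4 - 19 - 475/2 - 25/2))*(1/127422) + 1605856/4971373 = (-30 + 465 - 1*(-1701/4))*(1/127422) + 1605856/4971373 = (-30 + 465 + 1701/4)*(1/127422) + 1605856/4971373 = (3441/4)*(1/127422) + 1605856/4971373 = 1147/169896 + 1605856/4971373 = 278530675807/844616387208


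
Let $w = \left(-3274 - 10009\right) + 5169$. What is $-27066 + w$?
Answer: $-35180$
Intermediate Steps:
$w = -8114$ ($w = -13283 + 5169 = -8114$)
$-27066 + w = -27066 - 8114 = -35180$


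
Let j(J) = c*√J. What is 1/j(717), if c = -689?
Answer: -√717/494013 ≈ -5.4203e-5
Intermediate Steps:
j(J) = -689*√J
1/j(717) = 1/(-689*√717) = -√717/494013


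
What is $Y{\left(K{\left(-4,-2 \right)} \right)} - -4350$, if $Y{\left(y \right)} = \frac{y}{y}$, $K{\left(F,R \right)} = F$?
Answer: $4351$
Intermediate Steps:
$Y{\left(y \right)} = 1$
$Y{\left(K{\left(-4,-2 \right)} \right)} - -4350 = 1 - -4350 = 1 + 4350 = 4351$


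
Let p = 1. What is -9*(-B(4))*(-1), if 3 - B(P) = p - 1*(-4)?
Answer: 18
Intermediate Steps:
B(P) = -2 (B(P) = 3 - (1 - 1*(-4)) = 3 - (1 + 4) = 3 - 1*5 = 3 - 5 = -2)
-9*(-B(4))*(-1) = -9*(-1*(-2))*(-1) = -9*2*(-1) = -18*(-1) = -1*(-18) = 18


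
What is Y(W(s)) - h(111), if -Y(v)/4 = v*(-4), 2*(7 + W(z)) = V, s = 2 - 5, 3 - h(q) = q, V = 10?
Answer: 76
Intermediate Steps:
h(q) = 3 - q
s = -3
W(z) = -2 (W(z) = -7 + (½)*10 = -7 + 5 = -2)
Y(v) = 16*v (Y(v) = -4*v*(-4) = -(-16)*v = 16*v)
Y(W(s)) - h(111) = 16*(-2) - (3 - 1*111) = -32 - (3 - 111) = -32 - 1*(-108) = -32 + 108 = 76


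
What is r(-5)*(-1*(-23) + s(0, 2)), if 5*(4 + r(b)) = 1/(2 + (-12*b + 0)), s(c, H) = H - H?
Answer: -28497/310 ≈ -91.926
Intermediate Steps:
s(c, H) = 0
r(b) = -4 + 1/(5*(2 - 12*b)) (r(b) = -4 + 1/(5*(2 + (-12*b + 0))) = -4 + 1/(5*(2 - 12*b)))
r(-5)*(-1*(-23) + s(0, 2)) = (3*(13 - 80*(-5))/(10*(-1 + 6*(-5))))*(-1*(-23) + 0) = (3*(13 + 400)/(10*(-1 - 30)))*(23 + 0) = ((3/10)*413/(-31))*23 = ((3/10)*(-1/31)*413)*23 = -1239/310*23 = -28497/310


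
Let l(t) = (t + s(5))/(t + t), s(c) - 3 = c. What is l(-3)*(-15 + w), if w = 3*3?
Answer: 5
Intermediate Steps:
s(c) = 3 + c
w = 9
l(t) = (8 + t)/(2*t) (l(t) = (t + (3 + 5))/(t + t) = (t + 8)/((2*t)) = (8 + t)*(1/(2*t)) = (8 + t)/(2*t))
l(-3)*(-15 + w) = ((1/2)*(8 - 3)/(-3))*(-15 + 9) = ((1/2)*(-1/3)*5)*(-6) = -5/6*(-6) = 5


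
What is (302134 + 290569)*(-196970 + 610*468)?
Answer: 52460142530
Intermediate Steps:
(302134 + 290569)*(-196970 + 610*468) = 592703*(-196970 + 285480) = 592703*88510 = 52460142530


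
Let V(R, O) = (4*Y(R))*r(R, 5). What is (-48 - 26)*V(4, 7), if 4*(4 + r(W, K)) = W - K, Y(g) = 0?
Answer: 0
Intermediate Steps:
r(W, K) = -4 - K/4 + W/4 (r(W, K) = -4 + (W - K)/4 = -4 + (-K/4 + W/4) = -4 - K/4 + W/4)
V(R, O) = 0 (V(R, O) = (4*0)*(-4 - ¼*5 + R/4) = 0*(-4 - 5/4 + R/4) = 0*(-21/4 + R/4) = 0)
(-48 - 26)*V(4, 7) = (-48 - 26)*0 = -74*0 = 0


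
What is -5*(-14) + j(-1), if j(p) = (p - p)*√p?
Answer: 70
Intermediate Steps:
j(p) = 0 (j(p) = 0*√p = 0)
-5*(-14) + j(-1) = -5*(-14) + 0 = 70 + 0 = 70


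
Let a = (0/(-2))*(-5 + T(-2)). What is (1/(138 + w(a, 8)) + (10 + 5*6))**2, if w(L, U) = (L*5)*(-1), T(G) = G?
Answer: 30481441/19044 ≈ 1600.6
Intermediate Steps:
a = 0 (a = (0/(-2))*(-5 - 2) = (0*(-1/2))*(-7) = 0*(-7) = 0)
w(L, U) = -5*L (w(L, U) = (5*L)*(-1) = -5*L)
(1/(138 + w(a, 8)) + (10 + 5*6))**2 = (1/(138 - 5*0) + (10 + 5*6))**2 = (1/(138 + 0) + (10 + 30))**2 = (1/138 + 40)**2 = (5521/138)**2 = 30481441/19044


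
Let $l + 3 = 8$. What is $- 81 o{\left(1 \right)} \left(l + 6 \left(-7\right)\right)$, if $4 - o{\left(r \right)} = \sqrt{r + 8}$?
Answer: $2997$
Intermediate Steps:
$l = 5$ ($l = -3 + 8 = 5$)
$o{\left(r \right)} = 4 - \sqrt{8 + r}$ ($o{\left(r \right)} = 4 - \sqrt{r + 8} = 4 - \sqrt{8 + r}$)
$- 81 o{\left(1 \right)} \left(l + 6 \left(-7\right)\right) = - 81 \left(4 - \sqrt{8 + 1}\right) \left(5 + 6 \left(-7\right)\right) = - 81 \left(4 - \sqrt{9}\right) \left(5 - 42\right) = - 81 \left(4 - 3\right) \left(-37\right) = \left(-81\right) 1 \left(-37\right) = \left(-81\right) \left(-37\right) = 2997$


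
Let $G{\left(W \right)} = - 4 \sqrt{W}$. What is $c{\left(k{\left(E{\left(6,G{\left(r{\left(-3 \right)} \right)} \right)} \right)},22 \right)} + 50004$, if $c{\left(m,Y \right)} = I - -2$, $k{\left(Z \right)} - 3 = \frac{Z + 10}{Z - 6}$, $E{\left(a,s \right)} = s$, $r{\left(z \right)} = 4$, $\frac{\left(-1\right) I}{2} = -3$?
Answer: $50012$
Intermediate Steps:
$I = 6$ ($I = \left(-2\right) \left(-3\right) = 6$)
$k{\left(Z \right)} = 3 + \frac{10 + Z}{-6 + Z}$ ($k{\left(Z \right)} = 3 + \frac{Z + 10}{Z - 6} = 3 + \frac{10 + Z}{-6 + Z}$)
$c{\left(m,Y \right)} = 8$ ($c{\left(m,Y \right)} = 6 - -2 = 6 + 2 = 8$)
$c{\left(k{\left(E{\left(6,G{\left(r{\left(-3 \right)} \right)} \right)} \right)},22 \right)} + 50004 = 8 + 50004 = 50012$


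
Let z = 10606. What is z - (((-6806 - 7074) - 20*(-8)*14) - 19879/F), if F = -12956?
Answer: 288199297/12956 ≈ 22244.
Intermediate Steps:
z - (((-6806 - 7074) - 20*(-8)*14) - 19879/F) = 10606 - (((-6806 - 7074) - 20*(-8)*14) - 19879/(-12956)) = 10606 - ((-13880 + 160*14) - 19879*(-1)/12956) = 10606 - ((-13880 + 2240) - 1*(-19879/12956)) = 10606 - (-11640 + 19879/12956) = 10606 - 1*(-150787961/12956) = 10606 + 150787961/12956 = 288199297/12956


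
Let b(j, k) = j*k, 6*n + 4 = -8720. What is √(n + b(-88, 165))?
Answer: 7*I*√326 ≈ 126.39*I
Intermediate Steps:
n = -1454 (n = -⅔ + (⅙)*(-8720) = -⅔ - 4360/3 = -1454)
√(n + b(-88, 165)) = √(-1454 - 88*165) = √(-1454 - 14520) = √(-15974) = 7*I*√326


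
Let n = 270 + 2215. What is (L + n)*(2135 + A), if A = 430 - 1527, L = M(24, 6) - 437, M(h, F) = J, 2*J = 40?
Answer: 2146584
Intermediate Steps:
J = 20 (J = (½)*40 = 20)
M(h, F) = 20
L = -417 (L = 20 - 437 = -417)
n = 2485
A = -1097
(L + n)*(2135 + A) = (-417 + 2485)*(2135 - 1097) = 2068*1038 = 2146584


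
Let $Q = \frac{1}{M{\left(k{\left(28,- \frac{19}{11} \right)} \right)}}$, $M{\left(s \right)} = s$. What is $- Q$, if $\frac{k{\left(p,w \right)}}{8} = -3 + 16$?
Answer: $- \frac{1}{104} \approx -0.0096154$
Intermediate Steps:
$k{\left(p,w \right)} = 104$ ($k{\left(p,w \right)} = 8 \left(-3 + 16\right) = 8 \cdot 13 = 104$)
$Q = \frac{1}{104} \approx 0.0096154$
$- Q = \left(-1\right) \frac{1}{104} = - \frac{1}{104}$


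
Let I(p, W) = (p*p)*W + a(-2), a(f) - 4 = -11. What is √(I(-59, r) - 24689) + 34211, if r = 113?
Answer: 34211 + √368657 ≈ 34818.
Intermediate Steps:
a(f) = -7 (a(f) = 4 - 11 = -7)
I(p, W) = -7 + W*p² (I(p, W) = (p*p)*W - 7 = p²*W - 7 = W*p² - 7 = -7 + W*p²)
√(I(-59, r) - 24689) + 34211 = √((-7 + 113*(-59)²) - 24689) + 34211 = √((-7 + 113*3481) - 24689) + 34211 = √((-7 + 393353) - 24689) + 34211 = √(393346 - 24689) + 34211 = √368657 + 34211 = 34211 + √368657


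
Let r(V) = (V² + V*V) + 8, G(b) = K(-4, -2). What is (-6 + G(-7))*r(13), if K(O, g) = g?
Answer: -2768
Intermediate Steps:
G(b) = -2
r(V) = 8 + 2*V² (r(V) = (V² + V²) + 8 = 2*V² + 8 = 8 + 2*V²)
(-6 + G(-7))*r(13) = (-6 - 2)*(8 + 2*13²) = -8*(8 + 2*169) = -8*(8 + 338) = -8*346 = -2768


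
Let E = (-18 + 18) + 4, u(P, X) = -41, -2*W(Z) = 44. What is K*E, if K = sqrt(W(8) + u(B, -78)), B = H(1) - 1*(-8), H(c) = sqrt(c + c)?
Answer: 12*I*sqrt(7) ≈ 31.749*I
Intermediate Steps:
H(c) = sqrt(2)*sqrt(c) (H(c) = sqrt(2*c) = sqrt(2)*sqrt(c))
W(Z) = -22 (W(Z) = -1/2*44 = -22)
B = 8 + sqrt(2) (B = sqrt(2)*sqrt(1) - 1*(-8) = sqrt(2)*1 + 8 = sqrt(2) + 8 = 8 + sqrt(2) ≈ 9.4142)
E = 4 (E = 0 + 4 = 4)
K = 3*I*sqrt(7) (K = sqrt(-22 - 41) = sqrt(-63) = 3*I*sqrt(7) ≈ 7.9373*I)
K*E = (3*I*sqrt(7))*4 = 12*I*sqrt(7)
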